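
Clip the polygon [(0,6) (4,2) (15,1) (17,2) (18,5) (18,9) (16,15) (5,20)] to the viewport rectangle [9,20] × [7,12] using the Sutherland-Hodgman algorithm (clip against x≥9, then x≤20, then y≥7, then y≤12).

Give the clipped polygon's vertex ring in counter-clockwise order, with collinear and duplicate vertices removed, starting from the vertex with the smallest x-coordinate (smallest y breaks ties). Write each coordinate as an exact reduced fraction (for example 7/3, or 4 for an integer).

1. After x ≥ 9: [(9,17/11) (15,1) (17,2) (18,5) (18,9) (16,15) (9,200/11)]
2. After x ≤ 20: [(9,17/11) (15,1) (17,2) (18,5) (18,9) (16,15) (9,200/11)]
3. After y ≥ 7: [(9,7) (18,7) (18,9) (16,15) (9,200/11)]
4. After y ≤ 12: [(9,12) (9,7) (18,7) (18,9) (17,12)]
5. Canonical ring: [(9,7) (18,7) (18,9) (17,12) (9,12)]

Clipped polygon: [(9,7) (18,7) (18,9) (17,12) (9,12)]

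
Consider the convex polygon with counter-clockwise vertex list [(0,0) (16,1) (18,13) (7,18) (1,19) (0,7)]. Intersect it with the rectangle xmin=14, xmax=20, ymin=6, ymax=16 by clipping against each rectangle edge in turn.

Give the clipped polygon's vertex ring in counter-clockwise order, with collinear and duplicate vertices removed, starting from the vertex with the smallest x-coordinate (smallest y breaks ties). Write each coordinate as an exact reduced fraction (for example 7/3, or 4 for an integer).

Clipped polygon: [(14,6) (101/6,6) (18,13) (14,163/11)]

1. After x ≥ 14: [(14,7/8) (16,1) (18,13) (14,163/11)]
2. After x ≤ 20: [(14,7/8) (16,1) (18,13) (14,163/11)]
3. After y ≥ 6: [(14,6) (101/6,6) (18,13) (14,163/11)]
4. After y ≤ 16: [(14,6) (101/6,6) (18,13) (14,163/11)]
5. Canonical ring: [(14,6) (101/6,6) (18,13) (14,163/11)]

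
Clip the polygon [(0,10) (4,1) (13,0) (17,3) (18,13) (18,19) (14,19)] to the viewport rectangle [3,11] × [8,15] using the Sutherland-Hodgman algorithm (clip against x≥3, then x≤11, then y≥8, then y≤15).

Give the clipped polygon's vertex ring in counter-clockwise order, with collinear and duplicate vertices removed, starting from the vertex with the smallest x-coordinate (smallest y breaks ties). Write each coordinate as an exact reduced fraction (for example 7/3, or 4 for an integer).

1. After x ≥ 3: [(3,167/14) (3,13/4) (4,1) (13,0) (17,3) (18,13) (18,19) (14,19)]
2. After x ≤ 11: [(11,239/14) (3,167/14) (3,13/4) (4,1) (11,2/9)]
3. After y ≥ 8: [(11,8) (11,239/14) (3,167/14) (3,8)]
4. After y ≤ 15: [(11,8) (11,15) (70/9,15) (3,167/14) (3,8)]
5. Canonical ring: [(3,8) (11,8) (11,15) (70/9,15) (3,167/14)]

Clipped polygon: [(3,8) (11,8) (11,15) (70/9,15) (3,167/14)]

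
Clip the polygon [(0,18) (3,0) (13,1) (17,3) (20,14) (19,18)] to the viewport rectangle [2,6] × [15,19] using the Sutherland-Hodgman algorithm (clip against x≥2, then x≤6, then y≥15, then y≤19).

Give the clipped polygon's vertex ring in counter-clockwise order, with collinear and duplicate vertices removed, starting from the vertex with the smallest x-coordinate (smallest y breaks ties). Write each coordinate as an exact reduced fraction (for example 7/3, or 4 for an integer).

Clipped polygon: [(2,15) (6,15) (6,18) (2,18)]

1. After x ≥ 2: [(2,18) (2,6) (3,0) (13,1) (17,3) (20,14) (19,18)]
2. After x ≤ 6: [(6,18) (2,18) (2,6) (3,0) (6,3/10)]
3. After y ≥ 15: [(6,15) (6,18) (2,18) (2,15)]
4. After y ≤ 19: [(6,15) (6,18) (2,18) (2,15)]
5. Canonical ring: [(2,15) (6,15) (6,18) (2,18)]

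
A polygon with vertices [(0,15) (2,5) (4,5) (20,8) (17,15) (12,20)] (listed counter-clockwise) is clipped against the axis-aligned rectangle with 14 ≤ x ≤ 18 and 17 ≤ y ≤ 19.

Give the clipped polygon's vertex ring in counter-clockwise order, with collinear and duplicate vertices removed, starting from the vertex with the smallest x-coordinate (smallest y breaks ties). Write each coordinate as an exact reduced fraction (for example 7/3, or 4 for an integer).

Clipped polygon: [(14,17) (15,17) (14,18)]

1. After x ≥ 14: [(14,55/8) (20,8) (17,15) (14,18)]
2. After x ≤ 18: [(14,55/8) (18,61/8) (18,38/3) (17,15) (14,18)]
3. After y ≥ 17: [(14,17) (15,17) (14,18)]
4. After y ≤ 19: [(14,17) (15,17) (14,18)]
5. Canonical ring: [(14,17) (15,17) (14,18)]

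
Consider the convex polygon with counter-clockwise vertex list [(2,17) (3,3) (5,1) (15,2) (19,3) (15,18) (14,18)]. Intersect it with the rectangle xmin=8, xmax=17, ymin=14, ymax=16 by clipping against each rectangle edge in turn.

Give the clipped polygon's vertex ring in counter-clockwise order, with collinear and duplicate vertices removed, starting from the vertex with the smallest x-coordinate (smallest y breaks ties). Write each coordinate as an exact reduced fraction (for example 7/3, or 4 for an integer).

Clipped polygon: [(8,14) (241/15,14) (233/15,16) (8,16)]

1. After x ≥ 8: [(8,35/2) (8,13/10) (15,2) (19,3) (15,18) (14,18)]
2. After x ≤ 17: [(8,35/2) (8,13/10) (15,2) (17,5/2) (17,21/2) (15,18) (14,18)]
3. After y ≥ 14: [(8,35/2) (8,14) (241/15,14) (15,18) (14,18)]
4. After y ≤ 16: [(8,16) (8,14) (241/15,14) (233/15,16)]
5. Canonical ring: [(8,14) (241/15,14) (233/15,16) (8,16)]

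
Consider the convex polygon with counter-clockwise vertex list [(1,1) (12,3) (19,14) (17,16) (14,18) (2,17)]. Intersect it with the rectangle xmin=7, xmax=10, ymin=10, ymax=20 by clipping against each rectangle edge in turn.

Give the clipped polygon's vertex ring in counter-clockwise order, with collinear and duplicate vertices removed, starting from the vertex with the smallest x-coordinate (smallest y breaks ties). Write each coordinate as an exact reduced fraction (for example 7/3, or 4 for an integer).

1. After x ≥ 7: [(7,23/11) (12,3) (19,14) (17,16) (14,18) (7,209/12)]
2. After x ≤ 10: [(7,23/11) (10,29/11) (10,53/3) (7,209/12)]
3. After y ≥ 10: [(7,10) (10,10) (10,53/3) (7,209/12)]
4. After y ≤ 20: [(7,10) (10,10) (10,53/3) (7,209/12)]
5. Canonical ring: [(7,10) (10,10) (10,53/3) (7,209/12)]

Clipped polygon: [(7,10) (10,10) (10,53/3) (7,209/12)]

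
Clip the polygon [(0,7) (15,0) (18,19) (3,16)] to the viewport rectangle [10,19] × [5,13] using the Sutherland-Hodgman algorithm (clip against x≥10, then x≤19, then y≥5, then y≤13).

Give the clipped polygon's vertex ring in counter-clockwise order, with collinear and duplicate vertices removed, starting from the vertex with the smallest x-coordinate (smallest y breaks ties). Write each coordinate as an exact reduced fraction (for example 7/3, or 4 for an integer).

1. After x ≥ 10: [(10,7/3) (15,0) (18,19) (10,87/5)]
2. After x ≤ 19: [(10,7/3) (15,0) (18,19) (10,87/5)]
3. After y ≥ 5: [(10,5) (300/19,5) (18,19) (10,87/5)]
4. After y ≤ 13: [(10,13) (10,5) (300/19,5) (324/19,13)]
5. Canonical ring: [(10,5) (300/19,5) (324/19,13) (10,13)]

Clipped polygon: [(10,5) (300/19,5) (324/19,13) (10,13)]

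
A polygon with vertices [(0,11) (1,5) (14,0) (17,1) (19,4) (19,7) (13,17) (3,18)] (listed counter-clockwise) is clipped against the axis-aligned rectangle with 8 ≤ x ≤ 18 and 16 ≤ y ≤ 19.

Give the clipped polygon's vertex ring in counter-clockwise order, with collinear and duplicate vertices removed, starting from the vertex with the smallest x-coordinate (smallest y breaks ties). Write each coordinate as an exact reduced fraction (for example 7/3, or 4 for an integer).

1. After x ≥ 8: [(8,30/13) (14,0) (17,1) (19,4) (19,7) (13,17) (8,35/2)]
2. After x ≤ 18: [(8,30/13) (14,0) (17,1) (18,5/2) (18,26/3) (13,17) (8,35/2)]
3. After y ≥ 16: [(8,16) (68/5,16) (13,17) (8,35/2)]
4. After y ≤ 19: [(8,16) (68/5,16) (13,17) (8,35/2)]
5. Canonical ring: [(8,16) (68/5,16) (13,17) (8,35/2)]

Clipped polygon: [(8,16) (68/5,16) (13,17) (8,35/2)]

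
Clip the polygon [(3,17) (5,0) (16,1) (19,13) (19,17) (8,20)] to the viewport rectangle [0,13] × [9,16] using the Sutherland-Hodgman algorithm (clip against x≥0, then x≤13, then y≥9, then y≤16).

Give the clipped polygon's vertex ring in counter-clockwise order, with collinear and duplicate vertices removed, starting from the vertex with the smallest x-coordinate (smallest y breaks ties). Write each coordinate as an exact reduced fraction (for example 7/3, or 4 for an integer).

Clipped polygon: [(53/17,16) (67/17,9) (13,9) (13,16)]

1. After x ≥ 0: [(3,17) (5,0) (16,1) (19,13) (19,17) (8,20)]
2. After x ≤ 13: [(3,17) (5,0) (13,8/11) (13,205/11) (8,20)]
3. After y ≥ 9: [(3,17) (67/17,9) (13,9) (13,205/11) (8,20)]
4. After y ≤ 16: [(53/17,16) (67/17,9) (13,9) (13,16)]
5. Canonical ring: [(53/17,16) (67/17,9) (13,9) (13,16)]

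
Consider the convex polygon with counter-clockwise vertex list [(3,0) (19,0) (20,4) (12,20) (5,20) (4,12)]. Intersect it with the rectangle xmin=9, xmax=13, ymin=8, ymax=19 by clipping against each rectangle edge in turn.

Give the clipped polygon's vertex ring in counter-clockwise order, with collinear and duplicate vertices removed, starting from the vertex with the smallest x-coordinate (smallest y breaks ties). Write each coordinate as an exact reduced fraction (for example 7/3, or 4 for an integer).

1. After x ≥ 9: [(9,0) (19,0) (20,4) (12,20) (9,20)]
2. After x ≤ 13: [(9,0) (13,0) (13,18) (12,20) (9,20)]
3. After y ≥ 8: [(9,8) (13,8) (13,18) (12,20) (9,20)]
4. After y ≤ 19: [(9,19) (9,8) (13,8) (13,18) (25/2,19)]
5. Canonical ring: [(9,8) (13,8) (13,18) (25/2,19) (9,19)]

Clipped polygon: [(9,8) (13,8) (13,18) (25/2,19) (9,19)]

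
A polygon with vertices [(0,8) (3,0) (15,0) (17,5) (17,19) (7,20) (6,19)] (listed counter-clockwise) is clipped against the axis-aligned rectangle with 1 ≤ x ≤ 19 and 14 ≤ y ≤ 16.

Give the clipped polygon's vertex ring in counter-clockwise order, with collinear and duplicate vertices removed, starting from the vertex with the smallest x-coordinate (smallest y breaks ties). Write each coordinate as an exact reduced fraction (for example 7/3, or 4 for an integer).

Clipped polygon: [(36/11,14) (17,14) (17,16) (48/11,16)]

1. After x ≥ 1: [(1,59/6) (1,16/3) (3,0) (15,0) (17,5) (17,19) (7,20) (6,19)]
2. After x ≤ 19: [(1,59/6) (1,16/3) (3,0) (15,0) (17,5) (17,19) (7,20) (6,19)]
3. After y ≥ 14: [(36/11,14) (17,14) (17,19) (7,20) (6,19)]
4. After y ≤ 16: [(48/11,16) (36/11,14) (17,14) (17,16)]
5. Canonical ring: [(36/11,14) (17,14) (17,16) (48/11,16)]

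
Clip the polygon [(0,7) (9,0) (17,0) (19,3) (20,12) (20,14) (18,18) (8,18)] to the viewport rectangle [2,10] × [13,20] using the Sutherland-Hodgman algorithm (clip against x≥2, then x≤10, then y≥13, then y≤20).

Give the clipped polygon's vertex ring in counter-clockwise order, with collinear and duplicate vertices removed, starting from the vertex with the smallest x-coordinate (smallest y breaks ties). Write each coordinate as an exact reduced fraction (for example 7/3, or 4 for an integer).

Clipped polygon: [(48/11,13) (10,13) (10,18) (8,18)]

1. After x ≥ 2: [(2,39/4) (2,49/9) (9,0) (17,0) (19,3) (20,12) (20,14) (18,18) (8,18)]
2. After x ≤ 10: [(2,39/4) (2,49/9) (9,0) (10,0) (10,18) (8,18)]
3. After y ≥ 13: [(48/11,13) (10,13) (10,18) (8,18)]
4. After y ≤ 20: [(48/11,13) (10,13) (10,18) (8,18)]
5. Canonical ring: [(48/11,13) (10,13) (10,18) (8,18)]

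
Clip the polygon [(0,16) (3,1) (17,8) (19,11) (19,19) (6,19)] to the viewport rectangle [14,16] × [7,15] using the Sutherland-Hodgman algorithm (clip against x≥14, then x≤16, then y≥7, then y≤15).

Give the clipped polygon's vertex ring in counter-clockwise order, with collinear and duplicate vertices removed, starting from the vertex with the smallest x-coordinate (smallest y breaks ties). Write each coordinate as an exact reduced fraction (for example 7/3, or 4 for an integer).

Clipped polygon: [(14,7) (15,7) (16,15/2) (16,15) (14,15)]

1. After x ≥ 14: [(14,13/2) (17,8) (19,11) (19,19) (14,19)]
2. After x ≤ 16: [(14,13/2) (16,15/2) (16,19) (14,19)]
3. After y ≥ 7: [(14,7) (15,7) (16,15/2) (16,19) (14,19)]
4. After y ≤ 15: [(14,15) (14,7) (15,7) (16,15/2) (16,15)]
5. Canonical ring: [(14,7) (15,7) (16,15/2) (16,15) (14,15)]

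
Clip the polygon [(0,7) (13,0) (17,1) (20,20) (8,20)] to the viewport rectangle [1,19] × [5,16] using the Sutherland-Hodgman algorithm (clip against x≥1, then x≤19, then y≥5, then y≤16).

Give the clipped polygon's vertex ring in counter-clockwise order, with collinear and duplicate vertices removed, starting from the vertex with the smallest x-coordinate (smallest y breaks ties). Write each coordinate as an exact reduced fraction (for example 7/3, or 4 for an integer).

Clipped polygon: [(1,84/13) (26/7,5) (335/19,5) (19,41/3) (19,16) (72/13,16) (1,69/8)]

1. After x ≥ 1: [(1,69/8) (1,84/13) (13,0) (17,1) (20,20) (8,20)]
2. After x ≤ 19: [(1,69/8) (1,84/13) (13,0) (17,1) (19,41/3) (19,20) (8,20)]
3. After y ≥ 5: [(1,69/8) (1,84/13) (26/7,5) (335/19,5) (19,41/3) (19,20) (8,20)]
4. After y ≤ 16: [(72/13,16) (1,69/8) (1,84/13) (26/7,5) (335/19,5) (19,41/3) (19,16)]
5. Canonical ring: [(1,84/13) (26/7,5) (335/19,5) (19,41/3) (19,16) (72/13,16) (1,69/8)]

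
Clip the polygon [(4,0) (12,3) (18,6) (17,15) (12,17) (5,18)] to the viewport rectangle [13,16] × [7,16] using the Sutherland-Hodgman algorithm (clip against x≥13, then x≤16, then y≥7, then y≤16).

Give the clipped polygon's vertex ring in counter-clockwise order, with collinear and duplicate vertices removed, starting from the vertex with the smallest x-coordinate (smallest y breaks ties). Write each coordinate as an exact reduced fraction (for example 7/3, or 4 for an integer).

1. After x ≥ 13: [(13,7/2) (18,6) (17,15) (13,83/5)]
2. After x ≤ 16: [(13,7/2) (16,5) (16,77/5) (13,83/5)]
3. After y ≥ 7: [(13,7) (16,7) (16,77/5) (13,83/5)]
4. After y ≤ 16: [(13,16) (13,7) (16,7) (16,77/5) (29/2,16)]
5. Canonical ring: [(13,7) (16,7) (16,77/5) (29/2,16) (13,16)]

Clipped polygon: [(13,7) (16,7) (16,77/5) (29/2,16) (13,16)]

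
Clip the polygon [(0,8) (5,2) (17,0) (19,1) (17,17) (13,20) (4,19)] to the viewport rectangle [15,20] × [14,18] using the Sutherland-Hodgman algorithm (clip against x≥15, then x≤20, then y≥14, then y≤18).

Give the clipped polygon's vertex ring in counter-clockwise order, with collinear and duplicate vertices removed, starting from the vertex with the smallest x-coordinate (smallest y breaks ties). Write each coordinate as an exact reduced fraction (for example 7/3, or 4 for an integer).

1. After x ≥ 15: [(15,1/3) (17,0) (19,1) (17,17) (15,37/2)]
2. After x ≤ 20: [(15,1/3) (17,0) (19,1) (17,17) (15,37/2)]
3. After y ≥ 14: [(15,14) (139/8,14) (17,17) (15,37/2)]
4. After y ≤ 18: [(15,18) (15,14) (139/8,14) (17,17) (47/3,18)]
5. Canonical ring: [(15,14) (139/8,14) (17,17) (47/3,18) (15,18)]

Clipped polygon: [(15,14) (139/8,14) (17,17) (47/3,18) (15,18)]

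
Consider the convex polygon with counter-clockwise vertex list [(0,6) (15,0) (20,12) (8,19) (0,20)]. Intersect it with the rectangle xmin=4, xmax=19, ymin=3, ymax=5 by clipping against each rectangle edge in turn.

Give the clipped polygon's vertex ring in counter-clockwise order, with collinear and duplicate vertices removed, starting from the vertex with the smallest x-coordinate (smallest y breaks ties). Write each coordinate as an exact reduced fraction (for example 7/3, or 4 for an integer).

1. After x ≥ 4: [(4,22/5) (15,0) (20,12) (8,19) (4,39/2)]
2. After x ≤ 19: [(4,22/5) (15,0) (19,48/5) (19,151/12) (8,19) (4,39/2)]
3. After y ≥ 3: [(4,22/5) (15/2,3) (65/4,3) (19,48/5) (19,151/12) (8,19) (4,39/2)]
4. After y ≤ 5: [(4,5) (4,22/5) (15/2,3) (65/4,3) (205/12,5)]
5. Canonical ring: [(4,22/5) (15/2,3) (65/4,3) (205/12,5) (4,5)]

Clipped polygon: [(4,22/5) (15/2,3) (65/4,3) (205/12,5) (4,5)]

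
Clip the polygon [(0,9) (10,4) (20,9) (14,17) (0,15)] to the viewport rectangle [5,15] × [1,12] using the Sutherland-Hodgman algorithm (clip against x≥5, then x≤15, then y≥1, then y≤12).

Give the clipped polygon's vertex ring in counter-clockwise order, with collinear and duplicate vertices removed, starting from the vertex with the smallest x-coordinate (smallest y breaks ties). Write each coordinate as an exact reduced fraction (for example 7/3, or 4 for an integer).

Clipped polygon: [(5,13/2) (10,4) (15,13/2) (15,12) (5,12)]

1. After x ≥ 5: [(5,13/2) (10,4) (20,9) (14,17) (5,110/7)]
2. After x ≤ 15: [(5,13/2) (10,4) (15,13/2) (15,47/3) (14,17) (5,110/7)]
3. After y ≥ 1: [(5,13/2) (10,4) (15,13/2) (15,47/3) (14,17) (5,110/7)]
4. After y ≤ 12: [(5,12) (5,13/2) (10,4) (15,13/2) (15,12)]
5. Canonical ring: [(5,13/2) (10,4) (15,13/2) (15,12) (5,12)]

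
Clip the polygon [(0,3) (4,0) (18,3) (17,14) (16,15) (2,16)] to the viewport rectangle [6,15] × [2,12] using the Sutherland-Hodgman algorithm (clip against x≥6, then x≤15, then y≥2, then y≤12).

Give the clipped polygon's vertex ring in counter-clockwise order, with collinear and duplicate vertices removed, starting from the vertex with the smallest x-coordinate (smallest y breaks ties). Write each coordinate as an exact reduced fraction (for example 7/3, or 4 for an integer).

Clipped polygon: [(6,2) (40/3,2) (15,33/14) (15,12) (6,12)]

1. After x ≥ 6: [(6,3/7) (18,3) (17,14) (16,15) (6,110/7)]
2. After x ≤ 15: [(6,3/7) (15,33/14) (15,211/14) (6,110/7)]
3. After y ≥ 2: [(6,2) (40/3,2) (15,33/14) (15,211/14) (6,110/7)]
4. After y ≤ 12: [(6,12) (6,2) (40/3,2) (15,33/14) (15,12)]
5. Canonical ring: [(6,2) (40/3,2) (15,33/14) (15,12) (6,12)]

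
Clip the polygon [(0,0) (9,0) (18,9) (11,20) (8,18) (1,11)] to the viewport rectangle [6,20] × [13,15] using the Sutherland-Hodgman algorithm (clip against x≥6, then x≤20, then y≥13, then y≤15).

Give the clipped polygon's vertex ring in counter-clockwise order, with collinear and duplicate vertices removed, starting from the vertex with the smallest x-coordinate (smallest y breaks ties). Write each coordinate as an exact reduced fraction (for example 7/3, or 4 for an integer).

Clipped polygon: [(6,13) (170/11,13) (156/11,15) (6,15)]

1. After x ≥ 6: [(6,0) (9,0) (18,9) (11,20) (8,18) (6,16)]
2. After x ≤ 20: [(6,0) (9,0) (18,9) (11,20) (8,18) (6,16)]
3. After y ≥ 13: [(6,13) (170/11,13) (11,20) (8,18) (6,16)]
4. After y ≤ 15: [(6,15) (6,13) (170/11,13) (156/11,15)]
5. Canonical ring: [(6,13) (170/11,13) (156/11,15) (6,15)]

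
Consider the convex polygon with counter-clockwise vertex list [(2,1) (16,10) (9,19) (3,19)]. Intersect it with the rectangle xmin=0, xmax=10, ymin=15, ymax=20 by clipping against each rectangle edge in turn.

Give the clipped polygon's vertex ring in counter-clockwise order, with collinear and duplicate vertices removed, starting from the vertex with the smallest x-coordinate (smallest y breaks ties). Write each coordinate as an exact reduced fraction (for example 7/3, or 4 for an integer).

Clipped polygon: [(25/9,15) (10,15) (10,124/7) (9,19) (3,19)]

1. After x ≥ 0: [(2,1) (16,10) (9,19) (3,19)]
2. After x ≤ 10: [(2,1) (10,43/7) (10,124/7) (9,19) (3,19)]
3. After y ≥ 15: [(25/9,15) (10,15) (10,124/7) (9,19) (3,19)]
4. After y ≤ 20: [(25/9,15) (10,15) (10,124/7) (9,19) (3,19)]
5. Canonical ring: [(25/9,15) (10,15) (10,124/7) (9,19) (3,19)]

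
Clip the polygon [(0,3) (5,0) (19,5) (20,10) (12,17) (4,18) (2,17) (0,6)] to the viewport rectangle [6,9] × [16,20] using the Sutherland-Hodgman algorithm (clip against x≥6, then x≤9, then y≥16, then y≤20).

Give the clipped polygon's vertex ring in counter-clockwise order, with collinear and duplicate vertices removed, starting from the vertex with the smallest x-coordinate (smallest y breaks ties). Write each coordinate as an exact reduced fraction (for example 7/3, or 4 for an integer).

1. After x ≥ 6: [(6,5/14) (19,5) (20,10) (12,17) (6,71/4)]
2. After x ≤ 9: [(6,5/14) (9,10/7) (9,139/8) (6,71/4)]
3. After y ≥ 16: [(6,16) (9,16) (9,139/8) (6,71/4)]
4. After y ≤ 20: [(6,16) (9,16) (9,139/8) (6,71/4)]
5. Canonical ring: [(6,16) (9,16) (9,139/8) (6,71/4)]

Clipped polygon: [(6,16) (9,16) (9,139/8) (6,71/4)]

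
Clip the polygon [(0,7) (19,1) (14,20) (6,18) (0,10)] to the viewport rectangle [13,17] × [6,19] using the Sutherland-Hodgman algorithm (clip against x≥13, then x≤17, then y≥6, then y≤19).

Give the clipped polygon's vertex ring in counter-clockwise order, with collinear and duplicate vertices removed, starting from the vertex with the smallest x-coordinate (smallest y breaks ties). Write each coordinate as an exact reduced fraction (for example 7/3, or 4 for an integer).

1. After x ≥ 13: [(13,55/19) (19,1) (14,20) (13,79/4)]
2. After x ≤ 17: [(13,55/19) (17,31/19) (17,43/5) (14,20) (13,79/4)]
3. After y ≥ 6: [(13,6) (17,6) (17,43/5) (14,20) (13,79/4)]
4. After y ≤ 19: [(13,19) (13,6) (17,6) (17,43/5) (271/19,19)]
5. Canonical ring: [(13,6) (17,6) (17,43/5) (271/19,19) (13,19)]

Clipped polygon: [(13,6) (17,6) (17,43/5) (271/19,19) (13,19)]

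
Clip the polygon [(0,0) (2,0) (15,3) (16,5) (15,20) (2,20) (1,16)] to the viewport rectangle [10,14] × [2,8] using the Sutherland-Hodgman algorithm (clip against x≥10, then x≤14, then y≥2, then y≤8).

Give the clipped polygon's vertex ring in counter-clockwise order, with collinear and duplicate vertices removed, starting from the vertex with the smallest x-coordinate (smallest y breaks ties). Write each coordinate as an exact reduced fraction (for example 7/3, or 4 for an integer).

Clipped polygon: [(10,2) (32/3,2) (14,36/13) (14,8) (10,8)]

1. After x ≥ 10: [(10,24/13) (15,3) (16,5) (15,20) (10,20)]
2. After x ≤ 14: [(10,24/13) (14,36/13) (14,20) (10,20)]
3. After y ≥ 2: [(10,2) (32/3,2) (14,36/13) (14,20) (10,20)]
4. After y ≤ 8: [(10,8) (10,2) (32/3,2) (14,36/13) (14,8)]
5. Canonical ring: [(10,2) (32/3,2) (14,36/13) (14,8) (10,8)]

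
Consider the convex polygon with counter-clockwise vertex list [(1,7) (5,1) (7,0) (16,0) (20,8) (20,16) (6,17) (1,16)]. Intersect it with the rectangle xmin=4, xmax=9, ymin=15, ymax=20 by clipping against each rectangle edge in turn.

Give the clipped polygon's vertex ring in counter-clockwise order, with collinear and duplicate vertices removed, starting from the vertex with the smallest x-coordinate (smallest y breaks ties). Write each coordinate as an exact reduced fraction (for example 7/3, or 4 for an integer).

1. After x ≥ 4: [(4,5/2) (5,1) (7,0) (16,0) (20,8) (20,16) (6,17) (4,83/5)]
2. After x ≤ 9: [(4,5/2) (5,1) (7,0) (9,0) (9,235/14) (6,17) (4,83/5)]
3. After y ≥ 15: [(4,15) (9,15) (9,235/14) (6,17) (4,83/5)]
4. After y ≤ 20: [(4,15) (9,15) (9,235/14) (6,17) (4,83/5)]
5. Canonical ring: [(4,15) (9,15) (9,235/14) (6,17) (4,83/5)]

Clipped polygon: [(4,15) (9,15) (9,235/14) (6,17) (4,83/5)]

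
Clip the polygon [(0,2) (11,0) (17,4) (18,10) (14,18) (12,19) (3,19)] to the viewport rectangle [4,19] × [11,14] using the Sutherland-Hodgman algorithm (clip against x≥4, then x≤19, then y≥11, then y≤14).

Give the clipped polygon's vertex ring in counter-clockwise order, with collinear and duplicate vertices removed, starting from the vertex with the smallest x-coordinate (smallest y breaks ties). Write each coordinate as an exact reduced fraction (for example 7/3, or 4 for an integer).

Clipped polygon: [(4,11) (35/2,11) (16,14) (4,14)]

1. After x ≥ 4: [(4,14/11) (11,0) (17,4) (18,10) (14,18) (12,19) (4,19)]
2. After x ≤ 19: [(4,14/11) (11,0) (17,4) (18,10) (14,18) (12,19) (4,19)]
3. After y ≥ 11: [(4,11) (35/2,11) (14,18) (12,19) (4,19)]
4. After y ≤ 14: [(4,14) (4,11) (35/2,11) (16,14)]
5. Canonical ring: [(4,11) (35/2,11) (16,14) (4,14)]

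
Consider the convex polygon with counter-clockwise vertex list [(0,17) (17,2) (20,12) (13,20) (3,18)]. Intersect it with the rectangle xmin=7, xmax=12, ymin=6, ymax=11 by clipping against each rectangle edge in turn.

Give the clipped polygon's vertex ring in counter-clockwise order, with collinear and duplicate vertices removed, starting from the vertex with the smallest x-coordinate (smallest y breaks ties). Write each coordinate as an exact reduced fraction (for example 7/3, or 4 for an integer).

1. After x ≥ 7: [(7,184/17) (17,2) (20,12) (13,20) (7,94/5)]
2. After x ≤ 12: [(7,184/17) (12,109/17) (12,99/5) (7,94/5)]
3. After y ≥ 6: [(7,184/17) (12,109/17) (12,99/5) (7,94/5)]
4. After y ≤ 11: [(7,11) (7,184/17) (12,109/17) (12,11)]
5. Canonical ring: [(7,184/17) (12,109/17) (12,11) (7,11)]

Clipped polygon: [(7,184/17) (12,109/17) (12,11) (7,11)]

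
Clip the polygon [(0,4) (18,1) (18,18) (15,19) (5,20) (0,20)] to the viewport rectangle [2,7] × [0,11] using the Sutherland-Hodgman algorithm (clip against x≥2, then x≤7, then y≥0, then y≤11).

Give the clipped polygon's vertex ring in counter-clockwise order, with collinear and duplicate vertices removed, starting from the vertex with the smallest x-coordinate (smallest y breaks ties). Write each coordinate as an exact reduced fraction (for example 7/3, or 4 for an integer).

Clipped polygon: [(2,11/3) (7,17/6) (7,11) (2,11)]

1. After x ≥ 2: [(2,11/3) (18,1) (18,18) (15,19) (5,20) (2,20)]
2. After x ≤ 7: [(2,11/3) (7,17/6) (7,99/5) (5,20) (2,20)]
3. After y ≥ 0: [(2,11/3) (7,17/6) (7,99/5) (5,20) (2,20)]
4. After y ≤ 11: [(2,11) (2,11/3) (7,17/6) (7,11)]
5. Canonical ring: [(2,11/3) (7,17/6) (7,11) (2,11)]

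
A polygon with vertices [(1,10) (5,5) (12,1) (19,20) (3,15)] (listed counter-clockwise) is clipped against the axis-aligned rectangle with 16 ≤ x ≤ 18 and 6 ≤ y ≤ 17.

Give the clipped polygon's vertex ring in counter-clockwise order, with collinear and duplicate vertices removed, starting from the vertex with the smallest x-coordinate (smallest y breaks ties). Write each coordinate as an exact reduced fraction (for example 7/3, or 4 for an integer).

1. After x ≥ 16: [(16,83/7) (19,20) (16,305/16)]
2. After x ≤ 18: [(16,83/7) (18,121/7) (18,315/16) (16,305/16)]
3. After y ≥ 6: [(16,83/7) (18,121/7) (18,315/16) (16,305/16)]
4. After y ≤ 17: [(16,17) (16,83/7) (340/19,17)]
5. Canonical ring: [(16,83/7) (340/19,17) (16,17)]

Clipped polygon: [(16,83/7) (340/19,17) (16,17)]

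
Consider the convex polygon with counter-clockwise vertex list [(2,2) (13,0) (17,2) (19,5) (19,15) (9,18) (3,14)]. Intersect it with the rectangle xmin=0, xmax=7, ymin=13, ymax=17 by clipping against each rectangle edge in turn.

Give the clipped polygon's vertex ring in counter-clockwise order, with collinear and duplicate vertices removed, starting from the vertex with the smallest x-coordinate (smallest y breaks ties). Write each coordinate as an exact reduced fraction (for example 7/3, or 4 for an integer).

1. After x ≥ 0: [(2,2) (13,0) (17,2) (19,5) (19,15) (9,18) (3,14)]
2. After x ≤ 7: [(2,2) (7,12/11) (7,50/3) (3,14)]
3. After y ≥ 13: [(35/12,13) (7,13) (7,50/3) (3,14)]
4. After y ≤ 17: [(35/12,13) (7,13) (7,50/3) (3,14)]
5. Canonical ring: [(35/12,13) (7,13) (7,50/3) (3,14)]

Clipped polygon: [(35/12,13) (7,13) (7,50/3) (3,14)]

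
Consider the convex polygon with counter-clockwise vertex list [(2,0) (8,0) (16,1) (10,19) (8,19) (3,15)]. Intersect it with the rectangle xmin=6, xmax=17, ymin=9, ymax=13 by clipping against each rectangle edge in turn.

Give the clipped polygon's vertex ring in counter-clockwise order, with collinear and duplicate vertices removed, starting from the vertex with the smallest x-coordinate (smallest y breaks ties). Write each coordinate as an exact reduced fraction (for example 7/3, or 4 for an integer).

1. After x ≥ 6: [(6,0) (8,0) (16,1) (10,19) (8,19) (6,87/5)]
2. After x ≤ 17: [(6,0) (8,0) (16,1) (10,19) (8,19) (6,87/5)]
3. After y ≥ 9: [(6,9) (40/3,9) (10,19) (8,19) (6,87/5)]
4. After y ≤ 13: [(6,13) (6,9) (40/3,9) (12,13)]
5. Canonical ring: [(6,9) (40/3,9) (12,13) (6,13)]

Clipped polygon: [(6,9) (40/3,9) (12,13) (6,13)]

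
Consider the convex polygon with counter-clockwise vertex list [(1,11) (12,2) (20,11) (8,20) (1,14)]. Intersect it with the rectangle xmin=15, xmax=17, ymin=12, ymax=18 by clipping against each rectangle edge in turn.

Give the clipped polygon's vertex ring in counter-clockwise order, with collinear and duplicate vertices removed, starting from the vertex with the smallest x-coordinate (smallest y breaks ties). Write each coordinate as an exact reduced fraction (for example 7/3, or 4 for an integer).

Clipped polygon: [(15,12) (17,12) (17,53/4) (15,59/4)]

1. After x ≥ 15: [(15,43/8) (20,11) (15,59/4)]
2. After x ≤ 17: [(15,43/8) (17,61/8) (17,53/4) (15,59/4)]
3. After y ≥ 12: [(15,12) (17,12) (17,53/4) (15,59/4)]
4. After y ≤ 18: [(15,12) (17,12) (17,53/4) (15,59/4)]
5. Canonical ring: [(15,12) (17,12) (17,53/4) (15,59/4)]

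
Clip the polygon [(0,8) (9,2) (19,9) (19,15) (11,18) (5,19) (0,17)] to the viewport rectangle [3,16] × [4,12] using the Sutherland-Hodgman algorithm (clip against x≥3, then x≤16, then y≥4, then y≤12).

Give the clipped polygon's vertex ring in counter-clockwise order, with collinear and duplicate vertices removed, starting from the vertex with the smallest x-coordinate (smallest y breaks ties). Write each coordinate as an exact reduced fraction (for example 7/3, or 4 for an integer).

Clipped polygon: [(3,6) (6,4) (83/7,4) (16,69/10) (16,12) (3,12)]

1. After x ≥ 3: [(3,6) (9,2) (19,9) (19,15) (11,18) (5,19) (3,91/5)]
2. After x ≤ 16: [(3,6) (9,2) (16,69/10) (16,129/8) (11,18) (5,19) (3,91/5)]
3. After y ≥ 4: [(3,6) (6,4) (83/7,4) (16,69/10) (16,129/8) (11,18) (5,19) (3,91/5)]
4. After y ≤ 12: [(3,12) (3,6) (6,4) (83/7,4) (16,69/10) (16,12)]
5. Canonical ring: [(3,6) (6,4) (83/7,4) (16,69/10) (16,12) (3,12)]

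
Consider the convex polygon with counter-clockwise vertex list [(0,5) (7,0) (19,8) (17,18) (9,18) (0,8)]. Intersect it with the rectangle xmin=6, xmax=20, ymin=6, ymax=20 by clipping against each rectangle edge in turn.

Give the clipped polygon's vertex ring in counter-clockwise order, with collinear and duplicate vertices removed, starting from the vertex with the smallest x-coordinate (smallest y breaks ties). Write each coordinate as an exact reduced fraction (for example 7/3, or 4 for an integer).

Clipped polygon: [(6,6) (16,6) (19,8) (17,18) (9,18) (6,44/3)]

1. After x ≥ 6: [(6,5/7) (7,0) (19,8) (17,18) (9,18) (6,44/3)]
2. After x ≤ 20: [(6,5/7) (7,0) (19,8) (17,18) (9,18) (6,44/3)]
3. After y ≥ 6: [(6,6) (16,6) (19,8) (17,18) (9,18) (6,44/3)]
4. After y ≤ 20: [(6,6) (16,6) (19,8) (17,18) (9,18) (6,44/3)]
5. Canonical ring: [(6,6) (16,6) (19,8) (17,18) (9,18) (6,44/3)]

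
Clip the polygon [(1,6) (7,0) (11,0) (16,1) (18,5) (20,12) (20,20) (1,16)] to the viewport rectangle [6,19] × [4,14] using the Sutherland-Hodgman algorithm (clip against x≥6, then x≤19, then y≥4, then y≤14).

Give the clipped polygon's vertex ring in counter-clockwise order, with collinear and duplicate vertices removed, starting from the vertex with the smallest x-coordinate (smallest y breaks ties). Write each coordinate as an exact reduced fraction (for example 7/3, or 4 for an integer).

1. After x ≥ 6: [(6,1) (7,0) (11,0) (16,1) (18,5) (20,12) (20,20) (6,324/19)]
2. After x ≤ 19: [(6,1) (7,0) (11,0) (16,1) (18,5) (19,17/2) (19,376/19) (6,324/19)]
3. After y ≥ 4: [(6,4) (35/2,4) (18,5) (19,17/2) (19,376/19) (6,324/19)]
4. After y ≤ 14: [(6,14) (6,4) (35/2,4) (18,5) (19,17/2) (19,14)]
5. Canonical ring: [(6,4) (35/2,4) (18,5) (19,17/2) (19,14) (6,14)]

Clipped polygon: [(6,4) (35/2,4) (18,5) (19,17/2) (19,14) (6,14)]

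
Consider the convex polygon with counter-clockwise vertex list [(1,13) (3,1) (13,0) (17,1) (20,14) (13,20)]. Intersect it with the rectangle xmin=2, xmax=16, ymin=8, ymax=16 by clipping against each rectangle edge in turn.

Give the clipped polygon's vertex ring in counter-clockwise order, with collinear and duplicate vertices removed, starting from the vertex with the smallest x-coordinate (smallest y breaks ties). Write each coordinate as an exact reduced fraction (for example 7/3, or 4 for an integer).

Clipped polygon: [(2,8) (16,8) (16,16) (43/7,16) (2,163/12)]

1. After x ≥ 2: [(2,163/12) (2,7) (3,1) (13,0) (17,1) (20,14) (13,20)]
2. After x ≤ 16: [(2,163/12) (2,7) (3,1) (13,0) (16,3/4) (16,122/7) (13,20)]
3. After y ≥ 8: [(2,163/12) (2,8) (16,8) (16,122/7) (13,20)]
4. After y ≤ 16: [(43/7,16) (2,163/12) (2,8) (16,8) (16,16)]
5. Canonical ring: [(2,8) (16,8) (16,16) (43/7,16) (2,163/12)]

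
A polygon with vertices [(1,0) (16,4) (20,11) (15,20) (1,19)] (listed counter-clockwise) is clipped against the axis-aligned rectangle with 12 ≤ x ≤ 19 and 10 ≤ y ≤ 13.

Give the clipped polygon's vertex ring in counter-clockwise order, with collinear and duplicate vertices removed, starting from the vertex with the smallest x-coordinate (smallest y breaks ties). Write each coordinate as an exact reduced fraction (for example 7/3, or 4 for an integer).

1. After x ≥ 12: [(12,44/15) (16,4) (20,11) (15,20) (12,277/14)]
2. After x ≤ 19: [(12,44/15) (16,4) (19,37/4) (19,64/5) (15,20) (12,277/14)]
3. After y ≥ 10: [(12,10) (19,10) (19,64/5) (15,20) (12,277/14)]
4. After y ≤ 13: [(12,13) (12,10) (19,10) (19,64/5) (170/9,13)]
5. Canonical ring: [(12,10) (19,10) (19,64/5) (170/9,13) (12,13)]

Clipped polygon: [(12,10) (19,10) (19,64/5) (170/9,13) (12,13)]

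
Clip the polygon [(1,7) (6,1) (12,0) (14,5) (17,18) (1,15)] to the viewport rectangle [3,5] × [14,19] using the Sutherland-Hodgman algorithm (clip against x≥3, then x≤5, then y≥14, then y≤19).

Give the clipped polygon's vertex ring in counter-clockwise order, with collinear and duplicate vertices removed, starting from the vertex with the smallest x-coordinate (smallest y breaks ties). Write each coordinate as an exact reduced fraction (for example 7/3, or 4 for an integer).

Clipped polygon: [(3,14) (5,14) (5,63/4) (3,123/8)]

1. After x ≥ 3: [(3,23/5) (6,1) (12,0) (14,5) (17,18) (3,123/8)]
2. After x ≤ 5: [(3,23/5) (5,11/5) (5,63/4) (3,123/8)]
3. After y ≥ 14: [(3,14) (5,14) (5,63/4) (3,123/8)]
4. After y ≤ 19: [(3,14) (5,14) (5,63/4) (3,123/8)]
5. Canonical ring: [(3,14) (5,14) (5,63/4) (3,123/8)]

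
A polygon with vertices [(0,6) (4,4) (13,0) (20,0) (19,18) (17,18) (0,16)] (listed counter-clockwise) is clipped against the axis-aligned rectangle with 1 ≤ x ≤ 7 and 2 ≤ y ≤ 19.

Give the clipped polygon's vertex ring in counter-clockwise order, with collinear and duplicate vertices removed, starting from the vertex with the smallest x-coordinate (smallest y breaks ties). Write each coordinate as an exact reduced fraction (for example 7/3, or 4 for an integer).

Clipped polygon: [(1,11/2) (4,4) (7,8/3) (7,286/17) (1,274/17)]

1. After x ≥ 1: [(1,11/2) (4,4) (13,0) (20,0) (19,18) (17,18) (1,274/17)]
2. After x ≤ 7: [(1,11/2) (4,4) (7,8/3) (7,286/17) (1,274/17)]
3. After y ≥ 2: [(1,11/2) (4,4) (7,8/3) (7,286/17) (1,274/17)]
4. After y ≤ 19: [(1,11/2) (4,4) (7,8/3) (7,286/17) (1,274/17)]
5. Canonical ring: [(1,11/2) (4,4) (7,8/3) (7,286/17) (1,274/17)]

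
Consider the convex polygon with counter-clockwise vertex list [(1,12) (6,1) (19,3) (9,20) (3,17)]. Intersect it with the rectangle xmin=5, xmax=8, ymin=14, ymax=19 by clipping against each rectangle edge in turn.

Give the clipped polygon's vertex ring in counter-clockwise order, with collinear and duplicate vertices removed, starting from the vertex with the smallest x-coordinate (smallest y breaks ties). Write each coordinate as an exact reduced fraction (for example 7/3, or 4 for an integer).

Clipped polygon: [(5,14) (8,14) (8,19) (7,19) (5,18)]

1. After x ≥ 5: [(5,16/5) (6,1) (19,3) (9,20) (5,18)]
2. After x ≤ 8: [(5,16/5) (6,1) (8,17/13) (8,39/2) (5,18)]
3. After y ≥ 14: [(5,14) (8,14) (8,39/2) (5,18)]
4. After y ≤ 19: [(5,14) (8,14) (8,19) (7,19) (5,18)]
5. Canonical ring: [(5,14) (8,14) (8,19) (7,19) (5,18)]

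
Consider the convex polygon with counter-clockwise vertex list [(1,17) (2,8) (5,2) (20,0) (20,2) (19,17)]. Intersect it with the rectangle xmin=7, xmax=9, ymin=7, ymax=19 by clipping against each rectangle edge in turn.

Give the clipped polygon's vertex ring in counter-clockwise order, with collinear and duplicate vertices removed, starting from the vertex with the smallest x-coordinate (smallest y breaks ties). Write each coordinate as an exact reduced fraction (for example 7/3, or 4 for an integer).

Clipped polygon: [(7,7) (9,7) (9,17) (7,17)]

1. After x ≥ 7: [(7,17) (7,26/15) (20,0) (20,2) (19,17)]
2. After x ≤ 9: [(9,17) (7,17) (7,26/15) (9,22/15)]
3. After y ≥ 7: [(9,7) (9,17) (7,17) (7,7)]
4. After y ≤ 19: [(9,7) (9,17) (7,17) (7,7)]
5. Canonical ring: [(7,7) (9,7) (9,17) (7,17)]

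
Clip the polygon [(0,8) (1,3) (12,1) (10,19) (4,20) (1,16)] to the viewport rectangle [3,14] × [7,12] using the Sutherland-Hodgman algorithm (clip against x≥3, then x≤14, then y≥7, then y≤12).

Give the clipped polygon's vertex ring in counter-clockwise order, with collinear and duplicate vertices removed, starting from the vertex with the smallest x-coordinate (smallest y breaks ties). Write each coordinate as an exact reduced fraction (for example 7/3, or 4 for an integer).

Clipped polygon: [(3,7) (34/3,7) (97/9,12) (3,12)]

1. After x ≥ 3: [(3,29/11) (12,1) (10,19) (4,20) (3,56/3)]
2. After x ≤ 14: [(3,29/11) (12,1) (10,19) (4,20) (3,56/3)]
3. After y ≥ 7: [(3,7) (34/3,7) (10,19) (4,20) (3,56/3)]
4. After y ≤ 12: [(3,12) (3,7) (34/3,7) (97/9,12)]
5. Canonical ring: [(3,7) (34/3,7) (97/9,12) (3,12)]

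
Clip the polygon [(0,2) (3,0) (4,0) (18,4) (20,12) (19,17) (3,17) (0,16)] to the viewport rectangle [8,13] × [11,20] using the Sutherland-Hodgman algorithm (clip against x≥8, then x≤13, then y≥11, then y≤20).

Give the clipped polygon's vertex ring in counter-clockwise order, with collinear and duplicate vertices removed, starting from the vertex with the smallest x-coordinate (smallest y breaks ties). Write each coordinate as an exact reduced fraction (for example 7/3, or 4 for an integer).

Clipped polygon: [(8,11) (13,11) (13,17) (8,17)]

1. After x ≥ 8: [(8,8/7) (18,4) (20,12) (19,17) (8,17)]
2. After x ≤ 13: [(8,8/7) (13,18/7) (13,17) (8,17)]
3. After y ≥ 11: [(8,11) (13,11) (13,17) (8,17)]
4. After y ≤ 20: [(8,11) (13,11) (13,17) (8,17)]
5. Canonical ring: [(8,11) (13,11) (13,17) (8,17)]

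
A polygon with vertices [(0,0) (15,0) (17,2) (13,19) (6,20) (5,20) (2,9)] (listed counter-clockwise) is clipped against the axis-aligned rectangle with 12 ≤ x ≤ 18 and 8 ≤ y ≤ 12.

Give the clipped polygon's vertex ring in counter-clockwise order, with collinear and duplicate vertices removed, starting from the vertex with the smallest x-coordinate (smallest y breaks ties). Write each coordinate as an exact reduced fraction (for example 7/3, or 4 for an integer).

Clipped polygon: [(12,8) (265/17,8) (249/17,12) (12,12)]

1. After x ≥ 12: [(12,0) (15,0) (17,2) (13,19) (12,134/7)]
2. After x ≤ 18: [(12,0) (15,0) (17,2) (13,19) (12,134/7)]
3. After y ≥ 8: [(12,8) (265/17,8) (13,19) (12,134/7)]
4. After y ≤ 12: [(12,12) (12,8) (265/17,8) (249/17,12)]
5. Canonical ring: [(12,8) (265/17,8) (249/17,12) (12,12)]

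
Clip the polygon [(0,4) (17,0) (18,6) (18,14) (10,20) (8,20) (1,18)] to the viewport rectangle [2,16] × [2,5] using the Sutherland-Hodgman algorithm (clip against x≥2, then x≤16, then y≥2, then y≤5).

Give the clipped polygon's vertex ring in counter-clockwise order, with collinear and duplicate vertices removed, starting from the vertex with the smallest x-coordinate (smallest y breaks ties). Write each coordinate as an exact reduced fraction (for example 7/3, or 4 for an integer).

1. After x ≥ 2: [(2,60/17) (17,0) (18,6) (18,14) (10,20) (8,20) (2,128/7)]
2. After x ≤ 16: [(2,60/17) (16,4/17) (16,31/2) (10,20) (8,20) (2,128/7)]
3. After y ≥ 2: [(2,60/17) (17/2,2) (16,2) (16,31/2) (10,20) (8,20) (2,128/7)]
4. After y ≤ 5: [(2,5) (2,60/17) (17/2,2) (16,2) (16,5)]
5. Canonical ring: [(2,60/17) (17/2,2) (16,2) (16,5) (2,5)]

Clipped polygon: [(2,60/17) (17/2,2) (16,2) (16,5) (2,5)]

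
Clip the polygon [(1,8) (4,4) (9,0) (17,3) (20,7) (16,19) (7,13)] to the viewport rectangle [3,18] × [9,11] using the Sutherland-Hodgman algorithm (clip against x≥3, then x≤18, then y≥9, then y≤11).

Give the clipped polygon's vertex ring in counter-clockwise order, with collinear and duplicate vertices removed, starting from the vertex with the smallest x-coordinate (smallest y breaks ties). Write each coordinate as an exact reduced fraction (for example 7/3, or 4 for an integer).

Clipped polygon: [(3,9) (18,9) (18,11) (23/5,11) (3,29/3)]

1. After x ≥ 3: [(3,29/3) (3,16/3) (4,4) (9,0) (17,3) (20,7) (16,19) (7,13)]
2. After x ≤ 18: [(3,29/3) (3,16/3) (4,4) (9,0) (17,3) (18,13/3) (18,13) (16,19) (7,13)]
3. After y ≥ 9: [(3,29/3) (3,9) (18,9) (18,13) (16,19) (7,13)]
4. After y ≤ 11: [(23/5,11) (3,29/3) (3,9) (18,9) (18,11)]
5. Canonical ring: [(3,9) (18,9) (18,11) (23/5,11) (3,29/3)]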